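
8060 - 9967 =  - 1907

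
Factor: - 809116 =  - 2^2*7^1 * 11^1*37^1*71^1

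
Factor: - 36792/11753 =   -  72/23 = - 2^3*3^2*23^( - 1) 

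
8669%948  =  137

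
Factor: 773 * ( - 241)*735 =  - 136925355 = - 3^1 * 5^1 * 7^2 * 241^1* 773^1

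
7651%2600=2451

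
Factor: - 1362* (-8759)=2^1*3^1*19^1*227^1 * 461^1 = 11929758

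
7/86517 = 7/86517 = 0.00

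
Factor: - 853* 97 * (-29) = 29^1 * 97^1*853^1 = 2399489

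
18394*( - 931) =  - 17124814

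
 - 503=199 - 702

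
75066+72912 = 147978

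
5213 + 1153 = 6366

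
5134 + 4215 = 9349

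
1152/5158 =576/2579  =  0.22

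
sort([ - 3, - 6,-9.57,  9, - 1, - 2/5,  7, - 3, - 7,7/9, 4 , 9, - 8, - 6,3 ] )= [-9.57, - 8, - 7 , -6, -6 ,-3 , - 3 ,-1, - 2/5,7/9,3, 4,7,  9,  9]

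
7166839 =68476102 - 61309263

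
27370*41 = 1122170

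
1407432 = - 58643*(-24)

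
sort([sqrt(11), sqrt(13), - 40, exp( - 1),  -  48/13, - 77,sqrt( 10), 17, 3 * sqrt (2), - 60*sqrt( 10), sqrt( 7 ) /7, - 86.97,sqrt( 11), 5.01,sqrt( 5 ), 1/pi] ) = [ - 60*sqrt( 10 ), - 86.97,-77,  -  40,  -  48/13 , 1/pi,exp( -1 ), sqrt( 7) /7, sqrt( 5 ), sqrt( 10 ), sqrt( 11),sqrt( 11),sqrt (13 ), 3 *sqrt( 2), 5.01, 17 ]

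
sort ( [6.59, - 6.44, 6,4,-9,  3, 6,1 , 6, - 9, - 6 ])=[-9, - 9,-6.44, - 6,1, 3, 4,6, 6,6, 6.59] 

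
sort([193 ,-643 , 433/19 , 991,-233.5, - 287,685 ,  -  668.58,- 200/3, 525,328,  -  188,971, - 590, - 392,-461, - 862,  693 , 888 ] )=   [ - 862 ,-668.58, - 643 , - 590,- 461, - 392, - 287, - 233.5, - 188,-200/3,433/19, 193, 328,525  ,  685,693,888,971,991]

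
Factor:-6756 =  - 2^2*3^1*563^1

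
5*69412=347060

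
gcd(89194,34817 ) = 1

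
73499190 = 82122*895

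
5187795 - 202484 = 4985311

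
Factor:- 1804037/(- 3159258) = 2^(  -  1) *3^ (-1 )*526543^( - 1)  *  1804037^1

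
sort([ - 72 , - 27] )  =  [ - 72,-27] 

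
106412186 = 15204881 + 91207305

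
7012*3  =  21036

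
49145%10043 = 8973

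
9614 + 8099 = 17713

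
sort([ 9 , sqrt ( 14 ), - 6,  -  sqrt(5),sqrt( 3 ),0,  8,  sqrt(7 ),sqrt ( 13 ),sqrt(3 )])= [ - 6,  -  sqrt ( 5),0, sqrt(3), sqrt( 3 ) , sqrt( 7), sqrt(13), sqrt( 14 ),8, 9]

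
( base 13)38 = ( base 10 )47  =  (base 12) 3B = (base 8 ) 57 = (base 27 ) 1k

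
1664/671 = 1664/671 = 2.48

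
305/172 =1 + 133/172= 1.77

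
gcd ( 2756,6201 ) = 689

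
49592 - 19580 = 30012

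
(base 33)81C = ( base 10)8757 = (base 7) 34350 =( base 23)GCH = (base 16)2235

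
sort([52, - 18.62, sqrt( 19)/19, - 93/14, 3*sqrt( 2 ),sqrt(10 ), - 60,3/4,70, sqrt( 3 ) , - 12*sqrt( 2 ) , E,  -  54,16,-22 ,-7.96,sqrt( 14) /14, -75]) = [ - 75  ,-60 ,- 54, - 22,-18.62,  -  12*sqrt( 2), - 7.96,-93/14,sqrt(19)/19,  sqrt ( 14 )/14,3/4, sqrt( 3), E, sqrt( 10 ),  3 * sqrt( 2),16 , 52 , 70]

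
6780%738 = 138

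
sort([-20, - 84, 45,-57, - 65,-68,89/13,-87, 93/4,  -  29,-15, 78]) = [  -  87,-84,-68 , - 65,-57, - 29, - 20,-15,  89/13, 93/4, 45,78]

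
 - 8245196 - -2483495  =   - 5761701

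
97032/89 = 97032/89=1090.25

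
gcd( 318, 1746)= 6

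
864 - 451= 413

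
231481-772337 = -540856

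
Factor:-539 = -7^2*11^1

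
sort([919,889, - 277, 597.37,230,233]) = [ - 277,230 , 233, 597.37,889, 919]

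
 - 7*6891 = -48237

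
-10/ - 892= 5/446 = 0.01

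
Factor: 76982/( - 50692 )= - 2^( - 1)*19^( - 1)*23^( - 1)*29^( - 1)*61^1*631^1=- 38491/25346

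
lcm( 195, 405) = 5265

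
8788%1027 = 572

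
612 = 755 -143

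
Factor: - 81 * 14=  - 1134   =  - 2^1*3^4*7^1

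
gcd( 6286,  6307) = 7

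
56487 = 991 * 57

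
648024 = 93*6968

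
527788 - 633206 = -105418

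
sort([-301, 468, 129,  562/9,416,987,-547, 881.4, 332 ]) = [-547  , - 301, 562/9, 129, 332, 416,468,881.4,  987] 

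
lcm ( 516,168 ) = 7224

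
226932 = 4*56733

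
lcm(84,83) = 6972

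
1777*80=142160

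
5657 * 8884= 50256788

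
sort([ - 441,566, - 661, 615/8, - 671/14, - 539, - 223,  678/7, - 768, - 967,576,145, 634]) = [ - 967,  -  768,- 661, - 539, - 441,-223,-671/14,615/8,678/7 , 145 , 566 , 576 , 634] 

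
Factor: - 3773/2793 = - 3^(-1 )*7^1*11^1*19^( - 1 ) = - 77/57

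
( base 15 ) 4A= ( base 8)106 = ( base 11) 64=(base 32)26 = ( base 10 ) 70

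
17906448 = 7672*2334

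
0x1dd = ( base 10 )477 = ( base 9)580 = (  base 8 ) 735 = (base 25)J2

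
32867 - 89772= -56905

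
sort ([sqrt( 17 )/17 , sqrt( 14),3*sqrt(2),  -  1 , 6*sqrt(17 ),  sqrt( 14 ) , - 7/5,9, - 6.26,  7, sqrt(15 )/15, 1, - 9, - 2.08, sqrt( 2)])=[ - 9 , -6.26, - 2.08, - 7/5,-1, sqrt(17 ) /17,sqrt( 15)/15,1, sqrt (2),  sqrt( 14 ), sqrt( 14 ),3*sqrt( 2),7,9,6*sqrt( 17 ) ]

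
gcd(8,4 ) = 4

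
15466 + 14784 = 30250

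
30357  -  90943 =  - 60586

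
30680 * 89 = 2730520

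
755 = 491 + 264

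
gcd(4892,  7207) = 1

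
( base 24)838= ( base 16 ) 1250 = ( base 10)4688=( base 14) 19cc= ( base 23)8JJ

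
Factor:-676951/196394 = - 2^ (  -  1)*19^1*41^1 *113^( - 1)  =  - 779/226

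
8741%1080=101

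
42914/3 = 42914/3 = 14304.67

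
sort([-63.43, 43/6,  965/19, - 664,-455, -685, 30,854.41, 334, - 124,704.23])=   [ - 685,-664, - 455, -124, - 63.43,  43/6,30, 965/19, 334,  704.23,854.41 ]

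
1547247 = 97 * 15951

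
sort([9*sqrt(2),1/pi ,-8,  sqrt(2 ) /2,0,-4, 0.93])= [ -8 , - 4,0 , 1/pi,sqrt ( 2) /2,0.93 , 9*sqrt (2 )]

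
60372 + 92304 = 152676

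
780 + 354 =1134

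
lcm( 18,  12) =36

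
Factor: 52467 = 3^1 * 17489^1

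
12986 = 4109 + 8877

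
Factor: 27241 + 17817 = 2^1*13^1*1733^1 = 45058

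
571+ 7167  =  7738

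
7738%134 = 100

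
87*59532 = 5179284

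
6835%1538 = 683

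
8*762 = 6096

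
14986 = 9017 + 5969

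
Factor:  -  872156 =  - 2^2*337^1*647^1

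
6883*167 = 1149461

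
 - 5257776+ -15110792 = - 20368568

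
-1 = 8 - 9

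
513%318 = 195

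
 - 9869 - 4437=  - 14306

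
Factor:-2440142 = - 2^1*1220071^1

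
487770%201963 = 83844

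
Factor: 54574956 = 2^2*3^2*1515971^1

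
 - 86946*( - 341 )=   29648586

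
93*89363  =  8310759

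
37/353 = 37/353 = 0.10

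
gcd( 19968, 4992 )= 4992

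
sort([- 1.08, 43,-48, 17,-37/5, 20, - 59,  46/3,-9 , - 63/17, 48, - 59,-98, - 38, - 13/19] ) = [  -  98, - 59,- 59,  -  48,-38, - 9,  -  37/5,-63/17 ,-1.08,- 13/19, 46/3, 17,  20,43, 48]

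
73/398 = 73/398 = 0.18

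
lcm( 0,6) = 0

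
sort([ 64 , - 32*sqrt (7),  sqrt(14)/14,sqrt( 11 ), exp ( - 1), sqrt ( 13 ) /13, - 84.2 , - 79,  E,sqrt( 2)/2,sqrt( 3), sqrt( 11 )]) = [ - 32*sqrt(7) , - 84.2  ,-79, sqrt(14)/14, sqrt (13)/13,  exp( - 1),sqrt(2)/2 , sqrt(3),E,sqrt(11),sqrt(11), 64] 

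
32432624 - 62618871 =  - 30186247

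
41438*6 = 248628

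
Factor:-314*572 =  - 179608 = - 2^3*11^1*13^1* 157^1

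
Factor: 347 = 347^1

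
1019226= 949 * 1074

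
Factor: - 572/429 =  - 2^2 * 3^( - 1 ) = - 4/3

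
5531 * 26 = 143806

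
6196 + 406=6602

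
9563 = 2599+6964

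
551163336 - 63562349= 487600987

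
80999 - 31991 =49008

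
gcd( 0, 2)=2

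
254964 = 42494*6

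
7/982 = 7/982 = 0.01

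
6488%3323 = 3165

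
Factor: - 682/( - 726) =31/33 = 3^( - 1)*11^(-1)*31^1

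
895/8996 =895/8996 = 0.10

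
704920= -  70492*( - 10) 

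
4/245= 4/245  =  0.02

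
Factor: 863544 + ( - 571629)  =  291915 = 3^2*5^1 * 13^1 *499^1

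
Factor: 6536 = 2^3*19^1*43^1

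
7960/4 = 1990 = 1990.00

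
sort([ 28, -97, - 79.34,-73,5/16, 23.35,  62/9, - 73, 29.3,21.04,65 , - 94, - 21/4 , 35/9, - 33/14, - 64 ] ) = [ - 97, - 94,  -  79.34, - 73, - 73, - 64, - 21/4, - 33/14,5/16,35/9, 62/9,21.04 , 23.35,28 , 29.3, 65] 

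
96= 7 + 89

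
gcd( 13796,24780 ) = 4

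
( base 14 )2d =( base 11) 38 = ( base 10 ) 41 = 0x29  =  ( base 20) 21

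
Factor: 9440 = 2^5*5^1 *59^1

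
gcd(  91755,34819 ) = 1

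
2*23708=47416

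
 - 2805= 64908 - 67713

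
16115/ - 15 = -1075 + 2/3=- 1074.33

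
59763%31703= 28060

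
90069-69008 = 21061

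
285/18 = 15 +5/6 = 15.83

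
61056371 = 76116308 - 15059937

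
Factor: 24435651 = 3^1*37^1 * 220141^1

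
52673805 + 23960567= 76634372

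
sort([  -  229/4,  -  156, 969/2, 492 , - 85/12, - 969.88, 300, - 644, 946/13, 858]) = [ - 969.88, - 644, - 156,-229/4, - 85/12,946/13,300, 969/2, 492, 858 ]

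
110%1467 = 110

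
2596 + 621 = 3217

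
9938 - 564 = 9374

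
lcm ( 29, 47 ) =1363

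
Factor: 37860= 2^2 * 3^1*5^1* 631^1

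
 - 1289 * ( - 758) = 977062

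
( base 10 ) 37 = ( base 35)12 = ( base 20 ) 1h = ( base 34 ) 13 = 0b100101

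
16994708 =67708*251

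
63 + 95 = 158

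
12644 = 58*218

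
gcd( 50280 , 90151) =1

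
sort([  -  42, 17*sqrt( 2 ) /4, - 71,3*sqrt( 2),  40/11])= [ - 71, - 42, 40/11 , 3*sqrt( 2 ),17*sqrt(2) /4 ] 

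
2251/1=2251 =2251.00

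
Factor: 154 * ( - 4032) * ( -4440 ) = 2756920320= 2^10*3^3 *5^1*7^2 * 11^1*37^1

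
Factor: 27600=2^4 * 3^1 * 5^2*23^1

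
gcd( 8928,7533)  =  279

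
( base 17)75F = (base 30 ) 2an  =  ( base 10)2123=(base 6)13455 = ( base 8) 4113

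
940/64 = 14 + 11/16 = 14.69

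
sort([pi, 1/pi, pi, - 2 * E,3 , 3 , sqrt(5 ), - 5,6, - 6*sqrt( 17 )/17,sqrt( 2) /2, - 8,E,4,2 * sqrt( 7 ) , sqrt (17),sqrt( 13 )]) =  [ - 8, - 2*E,  -  5, - 6*sqrt( 17 )/17,1/pi,sqrt(2)/2,sqrt( 5 ),E, 3,3,pi,pi, sqrt( 13 ),4,sqrt( 17 ), 2 * sqrt( 7),6 ] 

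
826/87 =826/87 = 9.49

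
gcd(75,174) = 3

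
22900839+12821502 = 35722341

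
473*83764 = 39620372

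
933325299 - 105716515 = 827608784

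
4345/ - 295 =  - 15+16/59 = -14.73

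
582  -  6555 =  - 5973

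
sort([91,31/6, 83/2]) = [31/6,83/2,91]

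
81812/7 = 81812/7=11687.43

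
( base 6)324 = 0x7c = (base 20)64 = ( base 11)103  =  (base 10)124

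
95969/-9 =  - 95969/9 = - 10663.22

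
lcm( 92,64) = 1472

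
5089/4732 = 1+ 51/676 = 1.08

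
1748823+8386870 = 10135693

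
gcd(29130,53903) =1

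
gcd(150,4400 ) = 50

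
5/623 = 5/623   =  0.01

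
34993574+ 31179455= 66173029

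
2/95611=2/95611  =  0.00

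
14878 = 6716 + 8162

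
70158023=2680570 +67477453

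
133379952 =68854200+64525752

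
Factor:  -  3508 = -2^2*877^1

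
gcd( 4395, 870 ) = 15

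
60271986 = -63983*( - 942)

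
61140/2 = 30570 = 30570.00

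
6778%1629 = 262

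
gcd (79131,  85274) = 1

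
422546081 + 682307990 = 1104854071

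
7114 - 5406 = 1708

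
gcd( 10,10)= 10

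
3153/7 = 450 +3/7 = 450.43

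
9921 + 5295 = 15216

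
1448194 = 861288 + 586906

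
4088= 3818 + 270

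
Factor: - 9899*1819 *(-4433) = 11^1*13^1 * 17^1 * 19^1*31^1* 107^1 * 521^1 = 79821843673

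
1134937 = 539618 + 595319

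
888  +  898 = 1786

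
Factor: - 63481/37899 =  - 3^( - 2 )*11^1*29^1*199^1*4211^( - 1 )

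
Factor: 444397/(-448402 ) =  - 2^( - 1)*17^1*26141^1*224201^( - 1)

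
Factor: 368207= 7^1*23^1*2287^1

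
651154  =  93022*7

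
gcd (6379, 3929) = 1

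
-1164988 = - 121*9628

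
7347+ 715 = 8062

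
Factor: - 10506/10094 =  - 3^1*7^( - 2 )*17^1 = - 51/49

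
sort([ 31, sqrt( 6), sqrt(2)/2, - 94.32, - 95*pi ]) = [ - 95*pi, - 94.32, sqrt(2) /2,sqrt (6), 31 ]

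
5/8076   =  5/8076 = 0.00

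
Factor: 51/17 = 3 = 3^1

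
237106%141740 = 95366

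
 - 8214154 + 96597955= 88383801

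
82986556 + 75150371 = 158136927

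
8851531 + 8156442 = 17007973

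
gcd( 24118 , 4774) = 62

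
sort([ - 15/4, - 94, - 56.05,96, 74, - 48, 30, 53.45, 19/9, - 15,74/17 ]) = [ - 94, - 56.05,-48, - 15, - 15/4 , 19/9,74/17, 30 , 53.45, 74,96] 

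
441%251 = 190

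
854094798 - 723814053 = 130280745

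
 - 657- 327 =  - 984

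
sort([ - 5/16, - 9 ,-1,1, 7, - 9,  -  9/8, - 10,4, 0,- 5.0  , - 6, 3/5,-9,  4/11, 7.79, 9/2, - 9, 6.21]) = [ - 10,-9 , - 9, - 9 , - 9, - 6,  -  5.0, - 9/8, - 1, - 5/16, 0, 4/11,3/5, 1, 4 , 9/2, 6.21, 7, 7.79]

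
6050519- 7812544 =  - 1762025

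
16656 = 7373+9283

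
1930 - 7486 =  - 5556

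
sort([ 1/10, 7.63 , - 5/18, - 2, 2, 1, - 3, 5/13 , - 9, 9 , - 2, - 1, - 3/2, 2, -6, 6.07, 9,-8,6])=[-9, - 8, - 6, - 3 ,-2, - 2,-3/2, - 1, - 5/18,1/10,5/13 , 1, 2, 2, 6, 6.07, 7.63, 9, 9]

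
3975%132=15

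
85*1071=91035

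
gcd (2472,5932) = 4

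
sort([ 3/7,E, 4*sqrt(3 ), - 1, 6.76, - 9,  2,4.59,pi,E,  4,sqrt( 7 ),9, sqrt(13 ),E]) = [ - 9, - 1, 3/7, 2, sqrt(7),E,  E,E,pi, sqrt ( 13),4, 4.59, 6.76,4*sqrt( 3 ), 9]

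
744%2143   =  744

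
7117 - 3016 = 4101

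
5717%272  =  5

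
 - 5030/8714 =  - 1 + 1842/4357=- 0.58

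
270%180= 90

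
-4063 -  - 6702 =2639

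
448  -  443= 5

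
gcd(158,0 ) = 158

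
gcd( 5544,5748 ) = 12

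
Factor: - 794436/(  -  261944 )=2^(-1 )*3^1*137^( - 1)*277^1  =  831/274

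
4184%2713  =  1471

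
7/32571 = 1/4653 = 0.00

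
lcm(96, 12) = 96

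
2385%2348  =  37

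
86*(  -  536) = -46096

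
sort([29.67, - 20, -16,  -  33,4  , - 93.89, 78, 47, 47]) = [ - 93.89, - 33, - 20, - 16,4,29.67, 47, 47, 78] 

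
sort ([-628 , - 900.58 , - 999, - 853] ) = [-999,- 900.58, - 853 ,-628] 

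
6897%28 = 9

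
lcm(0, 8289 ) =0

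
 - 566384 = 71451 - 637835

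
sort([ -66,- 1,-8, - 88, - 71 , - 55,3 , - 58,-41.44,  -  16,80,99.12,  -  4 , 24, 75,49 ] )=[ - 88, - 71,  -  66, - 58,  -  55, - 41.44, - 16, - 8, - 4, - 1,3,24,49,75,80, 99.12]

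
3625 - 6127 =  - 2502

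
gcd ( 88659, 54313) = 1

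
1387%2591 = 1387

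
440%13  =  11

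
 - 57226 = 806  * ( - 71 ) 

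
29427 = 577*51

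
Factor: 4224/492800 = 2^(  -  1)*3^1*5^(-2)*7^ (- 1 ) = 3/350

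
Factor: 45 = 3^2 * 5^1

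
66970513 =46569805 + 20400708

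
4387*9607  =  42145909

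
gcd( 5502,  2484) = 6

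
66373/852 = 77 + 769/852 = 77.90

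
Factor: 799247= 71^1*11257^1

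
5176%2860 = 2316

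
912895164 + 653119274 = 1566014438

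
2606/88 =1303/44=   29.61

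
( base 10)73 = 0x49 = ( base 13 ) 58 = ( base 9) 81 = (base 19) 3G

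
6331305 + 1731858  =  8063163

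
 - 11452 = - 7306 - 4146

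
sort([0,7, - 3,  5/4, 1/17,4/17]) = [ - 3, 0, 1/17 , 4/17, 5/4,7] 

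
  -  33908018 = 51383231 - 85291249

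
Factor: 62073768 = 2^3*3^1*43^1*60149^1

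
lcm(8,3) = 24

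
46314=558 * 83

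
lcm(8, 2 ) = 8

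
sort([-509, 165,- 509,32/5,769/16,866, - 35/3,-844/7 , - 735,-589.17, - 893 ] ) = [-893,-735, - 589.17,-509,- 509, - 844/7,-35/3,32/5 , 769/16,165,866 ] 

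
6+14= 20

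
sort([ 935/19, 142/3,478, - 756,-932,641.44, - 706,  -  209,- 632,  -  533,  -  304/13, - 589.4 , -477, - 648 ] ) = [ - 932, - 756, - 706, - 648, -632, - 589.4, - 533,- 477, - 209 , - 304/13,142/3,935/19, 478, 641.44] 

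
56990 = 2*28495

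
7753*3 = 23259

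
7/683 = 7/683 = 0.01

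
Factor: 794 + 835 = 1629 = 3^2*181^1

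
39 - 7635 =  - 7596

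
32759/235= 139 +2/5 = 139.40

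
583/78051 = 583/78051 = 0.01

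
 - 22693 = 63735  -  86428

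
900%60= 0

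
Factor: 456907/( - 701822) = -2^( - 1)*19^ ( - 1)*23^(-1)*569^1 = - 569/874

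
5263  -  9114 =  - 3851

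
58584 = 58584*1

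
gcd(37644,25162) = 2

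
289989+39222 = 329211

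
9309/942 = 3103/314 = 9.88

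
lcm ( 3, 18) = 18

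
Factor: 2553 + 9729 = 12282 = 2^1*3^1*23^1*89^1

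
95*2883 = 273885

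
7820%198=98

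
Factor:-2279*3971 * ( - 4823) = 43647711107  =  7^1 * 11^1*13^1*19^2*43^1*53^2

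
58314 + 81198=139512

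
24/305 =24/305= 0.08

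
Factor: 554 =2^1*277^1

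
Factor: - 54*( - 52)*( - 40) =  - 112320= -  2^6*3^3 *5^1*13^1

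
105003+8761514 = 8866517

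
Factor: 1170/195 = 6 = 2^1*3^1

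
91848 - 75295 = 16553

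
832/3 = 277+ 1/3=277.33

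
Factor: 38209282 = 2^1*853^1*22397^1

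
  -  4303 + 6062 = 1759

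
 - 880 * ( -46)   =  40480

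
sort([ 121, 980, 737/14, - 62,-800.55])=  [-800.55,  -  62, 737/14 , 121,980]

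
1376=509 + 867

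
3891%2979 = 912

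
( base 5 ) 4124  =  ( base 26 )KJ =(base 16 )21B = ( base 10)539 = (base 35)FE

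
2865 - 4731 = -1866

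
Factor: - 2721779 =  - 137^1*19867^1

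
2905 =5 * 581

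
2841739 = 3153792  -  312053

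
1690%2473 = 1690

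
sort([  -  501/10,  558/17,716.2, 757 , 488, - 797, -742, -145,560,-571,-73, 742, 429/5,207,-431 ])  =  [ - 797, - 742 , - 571,-431,-145, -73, - 501/10, 558/17,  429/5, 207,488, 560,716.2, 742, 757] 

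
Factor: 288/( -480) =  - 3/5 = - 3^1*5^( - 1 ) 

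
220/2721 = 220/2721 =0.08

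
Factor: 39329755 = 5^1*17^1*79^1*5857^1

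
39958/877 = 39958/877 = 45.56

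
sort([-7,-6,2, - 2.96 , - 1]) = [ - 7, - 6,  -  2.96, - 1,2 ] 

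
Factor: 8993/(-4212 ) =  - 2^( - 2 ) * 3^ ( - 4)*13^( - 1 ) * 17^1*23^2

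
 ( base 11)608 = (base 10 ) 734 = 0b1011011110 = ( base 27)105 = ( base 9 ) 1005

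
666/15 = 44 + 2/5 = 44.40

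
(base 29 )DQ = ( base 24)gj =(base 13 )250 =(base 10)403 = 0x193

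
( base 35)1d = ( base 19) 2A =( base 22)24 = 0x30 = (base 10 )48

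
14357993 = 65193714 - 50835721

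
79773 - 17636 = 62137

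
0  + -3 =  - 3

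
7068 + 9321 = 16389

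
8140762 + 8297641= 16438403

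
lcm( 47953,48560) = 3836240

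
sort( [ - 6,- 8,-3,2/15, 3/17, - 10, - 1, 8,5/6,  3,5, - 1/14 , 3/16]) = [-10,-8,-6, - 3,-1,-1/14,2/15,3/17,3/16, 5/6,3,5,8] 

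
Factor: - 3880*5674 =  - 22015120= -  2^4*5^1*97^1*2837^1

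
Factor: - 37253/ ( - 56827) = 37253^1*56827^( - 1)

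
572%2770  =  572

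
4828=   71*68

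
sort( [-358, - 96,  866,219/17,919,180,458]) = [-358,- 96, 219/17, 180,458,866,919 ] 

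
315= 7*45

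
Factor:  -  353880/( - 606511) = 360/617=   2^3*3^2*5^1*617^( -1)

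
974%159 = 20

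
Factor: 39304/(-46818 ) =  - 2^2*3^ ( - 4)*17^1=   -  68/81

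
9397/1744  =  9397/1744=5.39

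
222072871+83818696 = 305891567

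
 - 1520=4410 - 5930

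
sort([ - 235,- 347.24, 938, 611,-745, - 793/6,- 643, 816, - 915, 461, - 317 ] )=[ - 915, - 745 , - 643 , - 347.24, - 317,- 235, - 793/6, 461,611,816,938 ]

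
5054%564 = 542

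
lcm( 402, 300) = 20100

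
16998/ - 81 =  - 5666/27  =  - 209.85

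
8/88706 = 4/44353 = 0.00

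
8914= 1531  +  7383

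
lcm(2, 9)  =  18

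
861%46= 33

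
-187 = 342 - 529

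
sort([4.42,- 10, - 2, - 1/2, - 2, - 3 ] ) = [ - 10 , - 3,-2, - 2,-1/2,  4.42]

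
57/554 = 57/554 = 0.10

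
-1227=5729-6956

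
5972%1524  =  1400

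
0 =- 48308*0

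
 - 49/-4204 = 49/4204  =  0.01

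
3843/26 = 147+21/26= 147.81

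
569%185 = 14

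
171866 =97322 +74544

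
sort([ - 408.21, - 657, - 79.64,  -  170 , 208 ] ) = [-657,-408.21,  -  170, - 79.64, 208]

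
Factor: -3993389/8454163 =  - 31^1*419^( - 1 )*20177^( - 1)* 128819^1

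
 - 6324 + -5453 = -11777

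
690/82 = 8 + 17/41 = 8.41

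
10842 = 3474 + 7368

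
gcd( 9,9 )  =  9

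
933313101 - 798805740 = 134507361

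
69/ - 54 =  - 23/18 = - 1.28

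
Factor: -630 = -2^1*3^2* 5^1 * 7^1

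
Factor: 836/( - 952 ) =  - 209/238 = - 2^(-1) * 7^( - 1 )*11^1 * 17^ (- 1) * 19^1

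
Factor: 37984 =2^5*1187^1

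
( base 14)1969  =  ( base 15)156B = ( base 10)4601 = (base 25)791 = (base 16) 11F9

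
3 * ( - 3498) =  - 10494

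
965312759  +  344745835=1310058594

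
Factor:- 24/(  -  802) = 12/401 = 2^2 * 3^1*401^( - 1)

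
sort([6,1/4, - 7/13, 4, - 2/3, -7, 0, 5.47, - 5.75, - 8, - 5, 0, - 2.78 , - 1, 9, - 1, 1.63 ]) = [ - 8 , - 7,- 5.75,  -  5, - 2.78,  -  1, - 1,  -  2/3,-7/13,0, 0, 1/4,1.63,4,5.47,6, 9] 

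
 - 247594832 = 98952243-346547075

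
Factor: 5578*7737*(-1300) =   -  56104081800 = - 2^3  *  3^1  *  5^2*13^1*2579^1*2789^1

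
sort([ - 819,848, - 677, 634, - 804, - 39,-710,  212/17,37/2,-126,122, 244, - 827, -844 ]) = [ - 844 ,  -  827,-819, - 804, - 710, -677  ,-126,  -  39  ,  212/17,37/2,122, 244, 634  ,  848] 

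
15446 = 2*7723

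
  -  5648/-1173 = 4+956/1173 = 4.82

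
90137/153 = 90137/153= 589.13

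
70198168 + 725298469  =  795496637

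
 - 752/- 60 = 188/15 = 12.53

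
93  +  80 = 173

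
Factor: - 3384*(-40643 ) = 137535912=2^3*3^2*47^1*97^1 * 419^1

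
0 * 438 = 0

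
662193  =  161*4113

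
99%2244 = 99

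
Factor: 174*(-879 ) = - 152946 = - 2^1*3^2 * 29^1*293^1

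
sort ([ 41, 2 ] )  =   [2,41]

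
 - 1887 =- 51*37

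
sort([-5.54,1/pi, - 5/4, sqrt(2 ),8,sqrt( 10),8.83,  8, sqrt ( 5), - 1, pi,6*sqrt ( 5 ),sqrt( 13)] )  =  [ - 5.54, - 5/4, - 1,1/pi,sqrt(2), sqrt (5 ), pi, sqrt (10),sqrt(13),8,8,8.83, 6*sqrt( 5 ) ] 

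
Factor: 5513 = 37^1* 149^1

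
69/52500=23/17500= 0.00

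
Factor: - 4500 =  - 2^2* 3^2*5^3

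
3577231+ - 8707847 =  - 5130616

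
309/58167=103/19389 = 0.01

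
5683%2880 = 2803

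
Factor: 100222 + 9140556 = 2^1*73^1* 167^1* 379^1 = 9240778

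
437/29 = 437/29 = 15.07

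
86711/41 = 86711/41 = 2114.90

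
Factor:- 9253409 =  -11^1 * 841219^1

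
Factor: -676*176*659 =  - 78405184 = -2^6*11^1*13^2*659^1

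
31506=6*5251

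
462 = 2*231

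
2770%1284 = 202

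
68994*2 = 137988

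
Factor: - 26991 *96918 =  - 2^1*3^3*29^1*557^1*2999^1= -2615913738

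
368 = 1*368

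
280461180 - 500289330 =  - 219828150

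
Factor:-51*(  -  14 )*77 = 54978 =2^1*3^1*7^2*11^1 * 17^1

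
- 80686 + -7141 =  - 87827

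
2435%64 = 3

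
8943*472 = 4221096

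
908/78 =11 + 25/39 = 11.64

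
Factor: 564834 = 2^1*3^1*23^1*4093^1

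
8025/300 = 107/4 = 26.75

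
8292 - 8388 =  - 96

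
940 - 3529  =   - 2589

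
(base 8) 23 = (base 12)17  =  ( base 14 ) 15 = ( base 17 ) 12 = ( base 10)19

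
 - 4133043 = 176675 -4309718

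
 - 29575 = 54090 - 83665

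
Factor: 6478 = 2^1*41^1 *79^1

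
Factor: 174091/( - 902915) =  - 5^( - 1 )*13^ (-1)*29^( - 1 )*479^( - 1 ) * 174091^1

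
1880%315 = 305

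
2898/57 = 966/19 = 50.84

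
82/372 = 41/186=0.22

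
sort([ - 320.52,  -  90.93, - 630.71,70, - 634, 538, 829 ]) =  [ - 634 , - 630.71,  -  320.52, - 90.93,  70, 538,829]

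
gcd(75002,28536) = 2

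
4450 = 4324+126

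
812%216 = 164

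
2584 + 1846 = 4430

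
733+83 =816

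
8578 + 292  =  8870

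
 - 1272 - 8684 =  - 9956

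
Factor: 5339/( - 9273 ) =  - 19/33 = - 3^( - 1 )*11^( - 1 )*19^1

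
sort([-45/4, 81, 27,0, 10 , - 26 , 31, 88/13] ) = [- 26, - 45/4 , 0, 88/13, 10,27, 31,81 ] 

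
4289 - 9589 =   -  5300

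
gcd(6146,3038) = 14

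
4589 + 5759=10348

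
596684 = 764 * 781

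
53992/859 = 53992/859   =  62.85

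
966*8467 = 8179122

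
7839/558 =871/62   =  14.05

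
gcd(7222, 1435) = 1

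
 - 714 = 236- 950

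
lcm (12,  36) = 36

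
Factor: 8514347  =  23^1*41^1*9029^1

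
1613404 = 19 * 84916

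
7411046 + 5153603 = 12564649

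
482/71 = 482/71  =  6.79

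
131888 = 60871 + 71017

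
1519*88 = 133672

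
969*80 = 77520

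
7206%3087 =1032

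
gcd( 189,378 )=189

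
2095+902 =2997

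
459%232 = 227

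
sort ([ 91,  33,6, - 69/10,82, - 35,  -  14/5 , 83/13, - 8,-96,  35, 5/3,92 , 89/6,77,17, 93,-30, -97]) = [ - 97, - 96,  -  35, - 30,  -  8,  -  69/10, - 14/5, 5/3 , 6, 83/13, 89/6,17 , 33,35,  77,  82, 91, 92, 93 ] 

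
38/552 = 19/276 = 0.07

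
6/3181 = 6/3181 = 0.00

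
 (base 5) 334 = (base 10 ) 94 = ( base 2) 1011110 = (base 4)1132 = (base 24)3M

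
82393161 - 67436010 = 14957151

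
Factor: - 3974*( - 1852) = 2^3 * 463^1*1987^1= 7359848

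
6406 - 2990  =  3416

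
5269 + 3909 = 9178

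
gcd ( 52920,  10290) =1470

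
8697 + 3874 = 12571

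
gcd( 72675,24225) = 24225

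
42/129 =14/43  =  0.33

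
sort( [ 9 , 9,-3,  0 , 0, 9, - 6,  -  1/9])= [ - 6, - 3, - 1/9, 0, 0,9, 9,9 ]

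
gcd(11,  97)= 1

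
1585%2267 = 1585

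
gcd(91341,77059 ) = 1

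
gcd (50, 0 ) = 50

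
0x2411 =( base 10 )9233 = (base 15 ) 2B08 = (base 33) 8FQ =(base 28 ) bll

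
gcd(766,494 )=2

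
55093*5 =275465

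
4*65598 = 262392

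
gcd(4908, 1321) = 1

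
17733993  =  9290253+8443740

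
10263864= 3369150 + 6894714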